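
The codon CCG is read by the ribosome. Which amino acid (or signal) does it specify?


Standard genetic code lookup.
Codon CCG -> Pro

Pro


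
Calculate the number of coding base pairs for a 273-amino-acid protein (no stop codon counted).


Each amino acid = 1 codon = 3 bp
bp = 273 * 3 = 819 bp

819 bp


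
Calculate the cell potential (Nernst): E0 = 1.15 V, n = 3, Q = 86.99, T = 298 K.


E = E0 - (RT/nF) * ln(Q)
E = 1.15 - (8.314 * 298 / (3 * 96485)) * ln(86.99)
E = 1.1118 V

1.1118 V


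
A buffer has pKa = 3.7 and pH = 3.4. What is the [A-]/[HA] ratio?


[A-]/[HA] = 10^(pH - pKa)
= 10^(3.4 - 3.7)
= 0.5012

0.5012


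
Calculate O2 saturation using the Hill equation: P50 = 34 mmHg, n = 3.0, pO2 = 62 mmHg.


Y = pO2^n / (P50^n + pO2^n)
Y = 62^3.0 / (34^3.0 + 62^3.0)
Y = 85.84%

85.84%


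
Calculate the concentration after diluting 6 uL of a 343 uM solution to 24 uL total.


C2 = C1 * V1 / V2
C2 = 343 * 6 / 24
C2 = 85.75 uM

85.75 uM


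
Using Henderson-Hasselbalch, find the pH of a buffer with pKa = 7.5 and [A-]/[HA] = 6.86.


pH = pKa + log10([A-]/[HA])
pH = 7.5 + log10(6.86)
pH = 8.3363

8.3363


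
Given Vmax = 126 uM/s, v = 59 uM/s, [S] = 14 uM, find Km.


Km = [S] * (Vmax - v) / v
Km = 14 * (126 - 59) / 59
Km = 15.8983 uM

15.8983 uM


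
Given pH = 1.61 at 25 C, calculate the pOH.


pOH = 14 - pH
pOH = 14 - 1.61
pOH = 12.39

12.39


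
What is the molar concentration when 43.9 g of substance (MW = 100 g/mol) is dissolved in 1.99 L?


C = (mass / MW) / volume
C = (43.9 / 100) / 1.99
C = 0.2206 M

0.2206 M


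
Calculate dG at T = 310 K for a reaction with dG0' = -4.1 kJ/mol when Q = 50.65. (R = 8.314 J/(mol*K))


dG = dG0' + RT * ln(Q) / 1000
dG = -4.1 + 8.314 * 310 * ln(50.65) / 1000
dG = 6.0159 kJ/mol

6.0159 kJ/mol


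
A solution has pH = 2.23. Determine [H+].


[H+] = 10^(-pH)
[H+] = 10^(-2.23)
[H+] = 0.0059 M

0.0059 M


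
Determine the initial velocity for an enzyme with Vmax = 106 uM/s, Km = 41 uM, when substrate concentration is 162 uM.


v = Vmax * [S] / (Km + [S])
v = 106 * 162 / (41 + 162)
v = 84.5911 uM/s

84.5911 uM/s


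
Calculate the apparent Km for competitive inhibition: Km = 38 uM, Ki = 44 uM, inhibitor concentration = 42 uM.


Km_app = Km * (1 + [I]/Ki)
Km_app = 38 * (1 + 42/44)
Km_app = 74.2727 uM

74.2727 uM


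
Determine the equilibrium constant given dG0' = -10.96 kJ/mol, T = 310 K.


Keq = exp(-dG0 * 1000 / (R * T))
Keq = exp(-(-10.96) * 1000 / (8.314 * 310))
Keq = 70.2771

70.2771


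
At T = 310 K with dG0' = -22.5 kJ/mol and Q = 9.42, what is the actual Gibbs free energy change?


dG = dG0' + RT * ln(Q) / 1000
dG = -22.5 + 8.314 * 310 * ln(9.42) / 1000
dG = -16.7195 kJ/mol

-16.7195 kJ/mol


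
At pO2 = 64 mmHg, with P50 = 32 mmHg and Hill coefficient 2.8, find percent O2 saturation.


Y = pO2^n / (P50^n + pO2^n)
Y = 64^2.8 / (32^2.8 + 64^2.8)
Y = 87.44%

87.44%


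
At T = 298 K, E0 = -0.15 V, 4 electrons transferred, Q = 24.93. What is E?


E = E0 - (RT/nF) * ln(Q)
E = -0.15 - (8.314 * 298 / (4 * 96485)) * ln(24.93)
E = -0.1706 V

-0.1706 V


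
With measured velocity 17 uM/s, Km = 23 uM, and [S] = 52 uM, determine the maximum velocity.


Vmax = v * (Km + [S]) / [S]
Vmax = 17 * (23 + 52) / 52
Vmax = 24.5192 uM/s

24.5192 uM/s


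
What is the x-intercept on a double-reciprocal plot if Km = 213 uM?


x-intercept = -1/Km
= -1/213
= -0.0047 1/uM

-0.0047 1/uM


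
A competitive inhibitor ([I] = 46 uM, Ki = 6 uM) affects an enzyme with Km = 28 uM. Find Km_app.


Km_app = Km * (1 + [I]/Ki)
Km_app = 28 * (1 + 46/6)
Km_app = 242.6667 uM

242.6667 uM


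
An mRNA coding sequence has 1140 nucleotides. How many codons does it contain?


codons = nucleotides / 3
codons = 1140 / 3 = 380

380


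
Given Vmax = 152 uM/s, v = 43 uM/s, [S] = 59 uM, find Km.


Km = [S] * (Vmax - v) / v
Km = 59 * (152 - 43) / 43
Km = 149.5581 uM

149.5581 uM


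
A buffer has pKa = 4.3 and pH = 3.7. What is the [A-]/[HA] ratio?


[A-]/[HA] = 10^(pH - pKa)
= 10^(3.7 - 4.3)
= 0.2512

0.2512


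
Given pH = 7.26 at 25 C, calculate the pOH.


pOH = 14 - pH
pOH = 14 - 7.26
pOH = 6.74

6.74


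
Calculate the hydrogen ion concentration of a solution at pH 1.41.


[H+] = 10^(-pH)
[H+] = 10^(-1.41)
[H+] = 0.0389 M

0.0389 M


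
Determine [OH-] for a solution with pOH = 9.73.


[OH-] = 10^(-pOH)
[OH-] = 10^(-9.73)
[OH-] = 1.862e-10 M

1.862e-10 M


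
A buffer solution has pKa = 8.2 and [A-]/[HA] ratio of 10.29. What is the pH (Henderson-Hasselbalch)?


pH = pKa + log10([A-]/[HA])
pH = 8.2 + log10(10.29)
pH = 9.2124

9.2124


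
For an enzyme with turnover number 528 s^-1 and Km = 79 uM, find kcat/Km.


Catalytic efficiency = kcat / Km
= 528 / 79
= 6.6835 uM^-1*s^-1

6.6835 uM^-1*s^-1


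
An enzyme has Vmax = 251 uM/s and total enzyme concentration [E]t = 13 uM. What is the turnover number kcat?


kcat = Vmax / [E]t
kcat = 251 / 13
kcat = 19.3077 s^-1

19.3077 s^-1


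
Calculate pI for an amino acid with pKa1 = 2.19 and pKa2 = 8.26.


pI = (pKa1 + pKa2) / 2
pI = (2.19 + 8.26) / 2
pI = 5.225

5.225


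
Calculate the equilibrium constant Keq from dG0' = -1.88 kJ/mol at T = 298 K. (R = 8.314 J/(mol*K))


Keq = exp(-dG0 * 1000 / (R * T))
Keq = exp(-(-1.88) * 1000 / (8.314 * 298))
Keq = 2.1357

2.1357


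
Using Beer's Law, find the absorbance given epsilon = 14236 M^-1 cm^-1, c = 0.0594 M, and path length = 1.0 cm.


A = epsilon * c * l
A = 14236 * 0.0594 * 1.0
A = 845.6184

845.6184


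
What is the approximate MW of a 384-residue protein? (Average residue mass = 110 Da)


MW = n_residues * 110 Da
MW = 384 * 110
MW = 42240 Da

42240 Da


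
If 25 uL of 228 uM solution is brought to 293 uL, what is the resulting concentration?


C2 = C1 * V1 / V2
C2 = 228 * 25 / 293
C2 = 19.4539 uM

19.4539 uM


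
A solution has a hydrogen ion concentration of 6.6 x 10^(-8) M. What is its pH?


pH = -log10([H+])
pH = -log10(6.6 x 10^(-8))
pH = 7.1805

7.1805


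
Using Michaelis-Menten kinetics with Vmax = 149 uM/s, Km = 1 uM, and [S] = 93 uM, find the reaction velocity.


v = Vmax * [S] / (Km + [S])
v = 149 * 93 / (1 + 93)
v = 147.4149 uM/s

147.4149 uM/s


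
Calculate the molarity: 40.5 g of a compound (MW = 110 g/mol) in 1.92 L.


C = (mass / MW) / volume
C = (40.5 / 110) / 1.92
C = 0.1918 M

0.1918 M


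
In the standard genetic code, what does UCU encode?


Standard genetic code lookup.
Codon UCU -> Ser

Ser


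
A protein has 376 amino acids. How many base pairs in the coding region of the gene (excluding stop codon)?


Each amino acid = 1 codon = 3 bp
bp = 376 * 3 = 1128 bp

1128 bp


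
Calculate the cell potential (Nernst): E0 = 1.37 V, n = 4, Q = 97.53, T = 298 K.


E = E0 - (RT/nF) * ln(Q)
E = 1.37 - (8.314 * 298 / (4 * 96485)) * ln(97.53)
E = 1.3406 V

1.3406 V


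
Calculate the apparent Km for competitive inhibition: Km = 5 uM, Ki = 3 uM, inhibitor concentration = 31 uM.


Km_app = Km * (1 + [I]/Ki)
Km_app = 5 * (1 + 31/3)
Km_app = 56.6667 uM

56.6667 uM


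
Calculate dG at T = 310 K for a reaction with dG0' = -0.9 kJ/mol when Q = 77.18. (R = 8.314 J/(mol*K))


dG = dG0' + RT * ln(Q) / 1000
dG = -0.9 + 8.314 * 310 * ln(77.18) / 1000
dG = 10.3015 kJ/mol

10.3015 kJ/mol


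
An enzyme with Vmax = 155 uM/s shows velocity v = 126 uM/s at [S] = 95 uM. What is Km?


Km = [S] * (Vmax - v) / v
Km = 95 * (155 - 126) / 126
Km = 21.8651 uM

21.8651 uM


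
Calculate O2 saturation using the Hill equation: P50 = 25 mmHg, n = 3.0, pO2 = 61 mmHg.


Y = pO2^n / (P50^n + pO2^n)
Y = 61^3.0 / (25^3.0 + 61^3.0)
Y = 93.56%

93.56%


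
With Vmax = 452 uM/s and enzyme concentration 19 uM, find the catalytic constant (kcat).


kcat = Vmax / [E]t
kcat = 452 / 19
kcat = 23.7895 s^-1

23.7895 s^-1


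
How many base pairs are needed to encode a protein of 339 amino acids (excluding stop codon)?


Each amino acid = 1 codon = 3 bp
bp = 339 * 3 = 1017 bp

1017 bp


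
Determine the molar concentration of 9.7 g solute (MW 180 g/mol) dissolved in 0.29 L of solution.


C = (mass / MW) / volume
C = (9.7 / 180) / 0.29
C = 0.1858 M

0.1858 M


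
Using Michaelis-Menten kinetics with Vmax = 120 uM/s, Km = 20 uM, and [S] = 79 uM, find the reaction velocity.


v = Vmax * [S] / (Km + [S])
v = 120 * 79 / (20 + 79)
v = 95.7576 uM/s

95.7576 uM/s


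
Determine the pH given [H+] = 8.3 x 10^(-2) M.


pH = -log10([H+])
pH = -log10(8.3 x 10^(-2))
pH = 1.0809

1.0809


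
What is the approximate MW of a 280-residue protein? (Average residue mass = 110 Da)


MW = n_residues * 110 Da
MW = 280 * 110
MW = 30800 Da

30800 Da


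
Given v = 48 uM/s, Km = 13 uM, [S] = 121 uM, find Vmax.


Vmax = v * (Km + [S]) / [S]
Vmax = 48 * (13 + 121) / 121
Vmax = 53.157 uM/s

53.157 uM/s


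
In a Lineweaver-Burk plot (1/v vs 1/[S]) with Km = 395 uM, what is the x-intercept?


x-intercept = -1/Km
= -1/395
= -0.0025 1/uM

-0.0025 1/uM


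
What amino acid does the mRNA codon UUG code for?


Standard genetic code lookup.
Codon UUG -> Leu

Leu


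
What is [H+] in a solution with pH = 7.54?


[H+] = 10^(-pH)
[H+] = 10^(-7.54)
[H+] = 2.884e-08 M

2.884e-08 M


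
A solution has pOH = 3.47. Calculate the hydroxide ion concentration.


[OH-] = 10^(-pOH)
[OH-] = 10^(-3.47)
[OH-] = 3.388e-04 M

3.388e-04 M


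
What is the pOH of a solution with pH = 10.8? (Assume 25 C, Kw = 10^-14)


pOH = 14 - pH
pOH = 14 - 10.8
pOH = 3.2

3.2


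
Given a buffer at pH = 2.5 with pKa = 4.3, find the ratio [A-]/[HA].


[A-]/[HA] = 10^(pH - pKa)
= 10^(2.5 - 4.3)
= 0.0158

0.0158


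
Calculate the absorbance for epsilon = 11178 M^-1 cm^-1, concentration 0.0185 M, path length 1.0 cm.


A = epsilon * c * l
A = 11178 * 0.0185 * 1.0
A = 206.793

206.793


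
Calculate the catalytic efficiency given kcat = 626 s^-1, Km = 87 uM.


Catalytic efficiency = kcat / Km
= 626 / 87
= 7.1954 uM^-1*s^-1

7.1954 uM^-1*s^-1


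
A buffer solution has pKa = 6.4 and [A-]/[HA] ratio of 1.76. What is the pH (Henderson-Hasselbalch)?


pH = pKa + log10([A-]/[HA])
pH = 6.4 + log10(1.76)
pH = 6.6455

6.6455


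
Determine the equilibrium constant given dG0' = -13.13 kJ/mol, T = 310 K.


Keq = exp(-dG0 * 1000 / (R * T))
Keq = exp(-(-13.13) * 1000 / (8.314 * 310))
Keq = 163.1059

163.1059


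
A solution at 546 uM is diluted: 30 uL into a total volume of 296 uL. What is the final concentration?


C2 = C1 * V1 / V2
C2 = 546 * 30 / 296
C2 = 55.3378 uM

55.3378 uM


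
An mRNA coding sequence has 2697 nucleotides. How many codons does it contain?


codons = nucleotides / 3
codons = 2697 / 3 = 899

899


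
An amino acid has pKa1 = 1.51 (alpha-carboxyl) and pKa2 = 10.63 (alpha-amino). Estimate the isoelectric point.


pI = (pKa1 + pKa2) / 2
pI = (1.51 + 10.63) / 2
pI = 6.07

6.07


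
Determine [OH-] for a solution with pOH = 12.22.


[OH-] = 10^(-pOH)
[OH-] = 10^(-12.22)
[OH-] = 6.026e-13 M

6.026e-13 M


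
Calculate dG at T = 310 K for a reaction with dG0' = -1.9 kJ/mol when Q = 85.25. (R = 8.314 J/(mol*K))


dG = dG0' + RT * ln(Q) / 1000
dG = -1.9 + 8.314 * 310 * ln(85.25) / 1000
dG = 9.5578 kJ/mol

9.5578 kJ/mol


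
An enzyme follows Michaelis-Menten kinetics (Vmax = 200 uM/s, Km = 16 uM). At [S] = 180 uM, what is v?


v = Vmax * [S] / (Km + [S])
v = 200 * 180 / (16 + 180)
v = 183.6735 uM/s

183.6735 uM/s


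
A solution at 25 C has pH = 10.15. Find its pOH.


pOH = 14 - pH
pOH = 14 - 10.15
pOH = 3.85

3.85


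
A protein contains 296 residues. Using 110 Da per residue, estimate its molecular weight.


MW = n_residues * 110 Da
MW = 296 * 110
MW = 32560 Da

32560 Da


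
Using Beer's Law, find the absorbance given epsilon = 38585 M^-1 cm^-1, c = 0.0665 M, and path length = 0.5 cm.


A = epsilon * c * l
A = 38585 * 0.0665 * 0.5
A = 1282.9513

1282.9513


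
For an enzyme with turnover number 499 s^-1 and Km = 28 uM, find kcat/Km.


Catalytic efficiency = kcat / Km
= 499 / 28
= 17.8214 uM^-1*s^-1

17.8214 uM^-1*s^-1


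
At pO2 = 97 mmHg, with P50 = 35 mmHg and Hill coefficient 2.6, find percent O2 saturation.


Y = pO2^n / (P50^n + pO2^n)
Y = 97^2.6 / (35^2.6 + 97^2.6)
Y = 93.4%

93.4%


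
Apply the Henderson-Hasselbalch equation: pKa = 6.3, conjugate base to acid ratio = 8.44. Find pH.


pH = pKa + log10([A-]/[HA])
pH = 6.3 + log10(8.44)
pH = 7.2263

7.2263


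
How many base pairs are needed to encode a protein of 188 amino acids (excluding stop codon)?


Each amino acid = 1 codon = 3 bp
bp = 188 * 3 = 564 bp

564 bp


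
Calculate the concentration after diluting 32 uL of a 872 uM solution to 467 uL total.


C2 = C1 * V1 / V2
C2 = 872 * 32 / 467
C2 = 59.7516 uM

59.7516 uM


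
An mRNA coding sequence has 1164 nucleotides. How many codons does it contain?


codons = nucleotides / 3
codons = 1164 / 3 = 388

388


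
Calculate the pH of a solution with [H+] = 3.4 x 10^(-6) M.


pH = -log10([H+])
pH = -log10(3.4 x 10^(-6))
pH = 5.4685

5.4685


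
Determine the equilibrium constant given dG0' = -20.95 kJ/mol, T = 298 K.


Keq = exp(-dG0 * 1000 / (R * T))
Keq = exp(-(-20.95) * 1000 / (8.314 * 298))
Keq = 4702.5453

4702.5453


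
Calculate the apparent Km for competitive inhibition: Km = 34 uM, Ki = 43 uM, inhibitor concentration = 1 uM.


Km_app = Km * (1 + [I]/Ki)
Km_app = 34 * (1 + 1/43)
Km_app = 34.7907 uM

34.7907 uM


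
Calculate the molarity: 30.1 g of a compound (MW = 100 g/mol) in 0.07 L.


C = (mass / MW) / volume
C = (30.1 / 100) / 0.07
C = 4.3 M

4.3 M


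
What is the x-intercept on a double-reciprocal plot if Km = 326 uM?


x-intercept = -1/Km
= -1/326
= -0.0031 1/uM

-0.0031 1/uM


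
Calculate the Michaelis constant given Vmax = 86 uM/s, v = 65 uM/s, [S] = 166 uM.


Km = [S] * (Vmax - v) / v
Km = 166 * (86 - 65) / 65
Km = 53.6308 uM

53.6308 uM


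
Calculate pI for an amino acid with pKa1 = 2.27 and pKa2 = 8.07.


pI = (pKa1 + pKa2) / 2
pI = (2.27 + 8.07) / 2
pI = 5.17

5.17


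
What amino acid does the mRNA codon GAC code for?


Standard genetic code lookup.
Codon GAC -> Asp

Asp


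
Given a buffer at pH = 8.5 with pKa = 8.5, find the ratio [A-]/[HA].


[A-]/[HA] = 10^(pH - pKa)
= 10^(8.5 - 8.5)
= 1.0

1.0


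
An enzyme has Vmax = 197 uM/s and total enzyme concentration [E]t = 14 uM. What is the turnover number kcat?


kcat = Vmax / [E]t
kcat = 197 / 14
kcat = 14.0714 s^-1

14.0714 s^-1


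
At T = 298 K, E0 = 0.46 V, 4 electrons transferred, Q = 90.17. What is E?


E = E0 - (RT/nF) * ln(Q)
E = 0.46 - (8.314 * 298 / (4 * 96485)) * ln(90.17)
E = 0.4311 V

0.4311 V


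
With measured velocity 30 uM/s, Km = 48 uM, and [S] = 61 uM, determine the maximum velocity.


Vmax = v * (Km + [S]) / [S]
Vmax = 30 * (48 + 61) / 61
Vmax = 53.6066 uM/s

53.6066 uM/s


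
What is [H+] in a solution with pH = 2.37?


[H+] = 10^(-pH)
[H+] = 10^(-2.37)
[H+] = 0.0043 M

0.0043 M


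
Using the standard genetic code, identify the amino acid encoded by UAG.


Standard genetic code lookup.
Codon UAG -> Stop

Stop


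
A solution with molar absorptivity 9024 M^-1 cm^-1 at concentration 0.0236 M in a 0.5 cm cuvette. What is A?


A = epsilon * c * l
A = 9024 * 0.0236 * 0.5
A = 106.4832

106.4832


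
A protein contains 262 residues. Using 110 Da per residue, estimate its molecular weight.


MW = n_residues * 110 Da
MW = 262 * 110
MW = 28820 Da

28820 Da


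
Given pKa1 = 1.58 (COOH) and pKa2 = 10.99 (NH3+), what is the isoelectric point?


pI = (pKa1 + pKa2) / 2
pI = (1.58 + 10.99) / 2
pI = 6.285

6.285


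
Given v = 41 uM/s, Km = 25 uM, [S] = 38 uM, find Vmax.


Vmax = v * (Km + [S]) / [S]
Vmax = 41 * (25 + 38) / 38
Vmax = 67.9737 uM/s

67.9737 uM/s


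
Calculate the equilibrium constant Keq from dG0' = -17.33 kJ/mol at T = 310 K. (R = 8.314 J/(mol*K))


Keq = exp(-dG0 * 1000 / (R * T))
Keq = exp(-(-17.33) * 1000 / (8.314 * 310))
Keq = 832.1284

832.1284


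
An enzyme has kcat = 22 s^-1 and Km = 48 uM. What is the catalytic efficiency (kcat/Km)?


Catalytic efficiency = kcat / Km
= 22 / 48
= 0.4583 uM^-1*s^-1

0.4583 uM^-1*s^-1


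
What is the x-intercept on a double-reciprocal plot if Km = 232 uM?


x-intercept = -1/Km
= -1/232
= -0.0043 1/uM

-0.0043 1/uM


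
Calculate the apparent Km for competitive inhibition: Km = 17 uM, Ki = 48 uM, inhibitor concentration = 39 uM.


Km_app = Km * (1 + [I]/Ki)
Km_app = 17 * (1 + 39/48)
Km_app = 30.8125 uM

30.8125 uM


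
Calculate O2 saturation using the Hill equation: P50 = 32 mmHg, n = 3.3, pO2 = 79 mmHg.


Y = pO2^n / (P50^n + pO2^n)
Y = 79^3.3 / (32^3.3 + 79^3.3)
Y = 95.18%

95.18%


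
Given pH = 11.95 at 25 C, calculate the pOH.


pOH = 14 - pH
pOH = 14 - 11.95
pOH = 2.05

2.05


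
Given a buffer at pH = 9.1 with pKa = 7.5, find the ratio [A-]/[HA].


[A-]/[HA] = 10^(pH - pKa)
= 10^(9.1 - 7.5)
= 39.8107

39.8107


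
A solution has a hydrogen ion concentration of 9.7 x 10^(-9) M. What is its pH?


pH = -log10([H+])
pH = -log10(9.7 x 10^(-9))
pH = 8.0132

8.0132


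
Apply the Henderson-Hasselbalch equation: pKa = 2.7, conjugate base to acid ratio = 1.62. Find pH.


pH = pKa + log10([A-]/[HA])
pH = 2.7 + log10(1.62)
pH = 2.9095

2.9095


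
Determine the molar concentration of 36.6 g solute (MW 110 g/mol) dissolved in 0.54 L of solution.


C = (mass / MW) / volume
C = (36.6 / 110) / 0.54
C = 0.6162 M

0.6162 M


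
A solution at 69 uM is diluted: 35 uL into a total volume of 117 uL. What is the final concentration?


C2 = C1 * V1 / V2
C2 = 69 * 35 / 117
C2 = 20.641 uM

20.641 uM


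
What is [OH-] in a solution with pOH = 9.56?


[OH-] = 10^(-pOH)
[OH-] = 10^(-9.56)
[OH-] = 2.754e-10 M

2.754e-10 M


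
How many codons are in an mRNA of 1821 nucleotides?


codons = nucleotides / 3
codons = 1821 / 3 = 607

607


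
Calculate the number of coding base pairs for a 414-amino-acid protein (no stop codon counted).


Each amino acid = 1 codon = 3 bp
bp = 414 * 3 = 1242 bp

1242 bp


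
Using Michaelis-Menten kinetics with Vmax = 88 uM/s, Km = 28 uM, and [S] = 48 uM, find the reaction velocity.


v = Vmax * [S] / (Km + [S])
v = 88 * 48 / (28 + 48)
v = 55.5789 uM/s

55.5789 uM/s


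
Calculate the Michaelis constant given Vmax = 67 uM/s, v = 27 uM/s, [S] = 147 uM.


Km = [S] * (Vmax - v) / v
Km = 147 * (67 - 27) / 27
Km = 217.7778 uM

217.7778 uM


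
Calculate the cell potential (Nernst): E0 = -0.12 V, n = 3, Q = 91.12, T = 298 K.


E = E0 - (RT/nF) * ln(Q)
E = -0.12 - (8.314 * 298 / (3 * 96485)) * ln(91.12)
E = -0.1586 V

-0.1586 V


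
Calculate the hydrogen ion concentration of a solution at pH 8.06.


[H+] = 10^(-pH)
[H+] = 10^(-8.06)
[H+] = 8.710e-09 M

8.710e-09 M


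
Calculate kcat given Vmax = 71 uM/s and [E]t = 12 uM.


kcat = Vmax / [E]t
kcat = 71 / 12
kcat = 5.9167 s^-1

5.9167 s^-1


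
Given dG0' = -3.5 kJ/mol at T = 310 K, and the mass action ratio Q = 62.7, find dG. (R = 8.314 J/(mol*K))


dG = dG0' + RT * ln(Q) / 1000
dG = -3.5 + 8.314 * 310 * ln(62.7) / 1000
dG = 7.166 kJ/mol

7.166 kJ/mol


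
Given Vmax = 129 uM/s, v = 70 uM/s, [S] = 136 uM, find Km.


Km = [S] * (Vmax - v) / v
Km = 136 * (129 - 70) / 70
Km = 114.6286 uM

114.6286 uM


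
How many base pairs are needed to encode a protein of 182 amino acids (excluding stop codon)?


Each amino acid = 1 codon = 3 bp
bp = 182 * 3 = 546 bp

546 bp


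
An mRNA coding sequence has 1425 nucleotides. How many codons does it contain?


codons = nucleotides / 3
codons = 1425 / 3 = 475

475


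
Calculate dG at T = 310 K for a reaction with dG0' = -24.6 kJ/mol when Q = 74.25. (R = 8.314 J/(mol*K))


dG = dG0' + RT * ln(Q) / 1000
dG = -24.6 + 8.314 * 310 * ln(74.25) / 1000
dG = -13.4983 kJ/mol

-13.4983 kJ/mol


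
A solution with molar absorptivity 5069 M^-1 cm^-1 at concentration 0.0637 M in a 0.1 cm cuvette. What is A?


A = epsilon * c * l
A = 5069 * 0.0637 * 0.1
A = 32.2895

32.2895


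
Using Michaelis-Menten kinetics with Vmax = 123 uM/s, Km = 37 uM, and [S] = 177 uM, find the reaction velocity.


v = Vmax * [S] / (Km + [S])
v = 123 * 177 / (37 + 177)
v = 101.7336 uM/s

101.7336 uM/s


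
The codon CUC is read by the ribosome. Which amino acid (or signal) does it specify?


Standard genetic code lookup.
Codon CUC -> Leu

Leu


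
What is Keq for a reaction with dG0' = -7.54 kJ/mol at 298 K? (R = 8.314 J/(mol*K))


Keq = exp(-dG0 * 1000 / (R * T))
Keq = exp(-(-7.54) * 1000 / (8.314 * 298))
Keq = 20.9744

20.9744


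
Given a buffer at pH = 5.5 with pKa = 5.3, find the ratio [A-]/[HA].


[A-]/[HA] = 10^(pH - pKa)
= 10^(5.5 - 5.3)
= 1.5849

1.5849


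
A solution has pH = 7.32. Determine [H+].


[H+] = 10^(-pH)
[H+] = 10^(-7.32)
[H+] = 4.786e-08 M

4.786e-08 M


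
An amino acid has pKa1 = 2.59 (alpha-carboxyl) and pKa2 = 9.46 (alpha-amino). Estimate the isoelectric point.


pI = (pKa1 + pKa2) / 2
pI = (2.59 + 9.46) / 2
pI = 6.025

6.025


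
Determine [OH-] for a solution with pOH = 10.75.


[OH-] = 10^(-pOH)
[OH-] = 10^(-10.75)
[OH-] = 1.778e-11 M

1.778e-11 M


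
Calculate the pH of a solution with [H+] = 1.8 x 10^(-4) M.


pH = -log10([H+])
pH = -log10(1.8 x 10^(-4))
pH = 3.7447

3.7447


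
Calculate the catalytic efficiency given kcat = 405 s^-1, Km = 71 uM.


Catalytic efficiency = kcat / Km
= 405 / 71
= 5.7042 uM^-1*s^-1

5.7042 uM^-1*s^-1


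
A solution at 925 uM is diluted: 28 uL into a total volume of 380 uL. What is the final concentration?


C2 = C1 * V1 / V2
C2 = 925 * 28 / 380
C2 = 68.1579 uM

68.1579 uM


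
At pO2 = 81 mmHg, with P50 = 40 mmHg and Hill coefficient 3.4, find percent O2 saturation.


Y = pO2^n / (P50^n + pO2^n)
Y = 81^3.4 / (40^3.4 + 81^3.4)
Y = 91.67%

91.67%


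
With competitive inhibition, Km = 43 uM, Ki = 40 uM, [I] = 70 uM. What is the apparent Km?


Km_app = Km * (1 + [I]/Ki)
Km_app = 43 * (1 + 70/40)
Km_app = 118.25 uM

118.25 uM


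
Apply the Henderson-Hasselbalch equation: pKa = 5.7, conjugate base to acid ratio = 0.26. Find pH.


pH = pKa + log10([A-]/[HA])
pH = 5.7 + log10(0.26)
pH = 5.115

5.115


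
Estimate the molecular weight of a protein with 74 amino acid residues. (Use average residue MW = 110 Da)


MW = n_residues * 110 Da
MW = 74 * 110
MW = 8140 Da

8140 Da


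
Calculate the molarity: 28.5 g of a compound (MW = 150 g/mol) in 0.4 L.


C = (mass / MW) / volume
C = (28.5 / 150) / 0.4
C = 0.475 M

0.475 M


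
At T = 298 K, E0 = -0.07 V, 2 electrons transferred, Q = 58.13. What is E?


E = E0 - (RT/nF) * ln(Q)
E = -0.07 - (8.314 * 298 / (2 * 96485)) * ln(58.13)
E = -0.1222 V

-0.1222 V


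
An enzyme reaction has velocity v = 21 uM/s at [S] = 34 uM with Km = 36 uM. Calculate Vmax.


Vmax = v * (Km + [S]) / [S]
Vmax = 21 * (36 + 34) / 34
Vmax = 43.2353 uM/s

43.2353 uM/s


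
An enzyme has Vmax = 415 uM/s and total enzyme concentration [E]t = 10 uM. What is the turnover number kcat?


kcat = Vmax / [E]t
kcat = 415 / 10
kcat = 41.5 s^-1

41.5 s^-1


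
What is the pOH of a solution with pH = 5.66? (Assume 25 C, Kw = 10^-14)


pOH = 14 - pH
pOH = 14 - 5.66
pOH = 8.34

8.34


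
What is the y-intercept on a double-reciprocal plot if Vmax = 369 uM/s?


y-intercept = 1/Vmax
= 1/369
= 0.0027 s/uM

0.0027 s/uM


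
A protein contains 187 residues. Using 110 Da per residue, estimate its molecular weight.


MW = n_residues * 110 Da
MW = 187 * 110
MW = 20570 Da

20570 Da


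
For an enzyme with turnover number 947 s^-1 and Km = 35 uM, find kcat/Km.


Catalytic efficiency = kcat / Km
= 947 / 35
= 27.0571 uM^-1*s^-1

27.0571 uM^-1*s^-1


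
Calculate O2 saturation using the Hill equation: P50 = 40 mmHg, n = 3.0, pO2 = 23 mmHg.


Y = pO2^n / (P50^n + pO2^n)
Y = 23^3.0 / (40^3.0 + 23^3.0)
Y = 15.97%

15.97%


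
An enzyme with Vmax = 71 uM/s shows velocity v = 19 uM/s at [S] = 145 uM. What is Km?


Km = [S] * (Vmax - v) / v
Km = 145 * (71 - 19) / 19
Km = 396.8421 uM

396.8421 uM


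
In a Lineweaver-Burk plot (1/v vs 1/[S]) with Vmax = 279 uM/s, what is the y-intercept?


y-intercept = 1/Vmax
= 1/279
= 0.0036 s/uM

0.0036 s/uM


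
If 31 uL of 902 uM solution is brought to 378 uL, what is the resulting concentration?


C2 = C1 * V1 / V2
C2 = 902 * 31 / 378
C2 = 73.9735 uM

73.9735 uM


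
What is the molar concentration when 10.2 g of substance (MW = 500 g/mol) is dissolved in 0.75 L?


C = (mass / MW) / volume
C = (10.2 / 500) / 0.75
C = 0.0272 M

0.0272 M


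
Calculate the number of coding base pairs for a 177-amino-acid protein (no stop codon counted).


Each amino acid = 1 codon = 3 bp
bp = 177 * 3 = 531 bp

531 bp


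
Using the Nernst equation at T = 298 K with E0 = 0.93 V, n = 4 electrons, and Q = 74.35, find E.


E = E0 - (RT/nF) * ln(Q)
E = 0.93 - (8.314 * 298 / (4 * 96485)) * ln(74.35)
E = 0.9023 V

0.9023 V


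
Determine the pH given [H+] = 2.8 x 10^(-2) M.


pH = -log10([H+])
pH = -log10(2.8 x 10^(-2))
pH = 1.5528

1.5528


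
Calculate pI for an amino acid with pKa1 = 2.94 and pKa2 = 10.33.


pI = (pKa1 + pKa2) / 2
pI = (2.94 + 10.33) / 2
pI = 6.635

6.635


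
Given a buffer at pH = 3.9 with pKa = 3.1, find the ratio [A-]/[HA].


[A-]/[HA] = 10^(pH - pKa)
= 10^(3.9 - 3.1)
= 6.3096

6.3096


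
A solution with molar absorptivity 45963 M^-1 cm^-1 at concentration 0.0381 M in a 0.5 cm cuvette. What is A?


A = epsilon * c * l
A = 45963 * 0.0381 * 0.5
A = 875.5951

875.5951


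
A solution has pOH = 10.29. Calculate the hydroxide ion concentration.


[OH-] = 10^(-pOH)
[OH-] = 10^(-10.29)
[OH-] = 5.129e-11 M

5.129e-11 M


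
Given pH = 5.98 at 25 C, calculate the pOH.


pOH = 14 - pH
pOH = 14 - 5.98
pOH = 8.02

8.02


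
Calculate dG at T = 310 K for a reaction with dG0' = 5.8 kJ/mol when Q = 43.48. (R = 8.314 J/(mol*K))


dG = dG0' + RT * ln(Q) / 1000
dG = 5.8 + 8.314 * 310 * ln(43.48) / 1000
dG = 15.5225 kJ/mol

15.5225 kJ/mol


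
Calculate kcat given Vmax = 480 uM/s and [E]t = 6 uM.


kcat = Vmax / [E]t
kcat = 480 / 6
kcat = 80.0 s^-1

80.0 s^-1


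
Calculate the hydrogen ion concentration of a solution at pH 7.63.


[H+] = 10^(-pH)
[H+] = 10^(-7.63)
[H+] = 2.344e-08 M

2.344e-08 M


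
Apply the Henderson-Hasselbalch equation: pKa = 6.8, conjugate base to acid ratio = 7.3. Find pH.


pH = pKa + log10([A-]/[HA])
pH = 6.8 + log10(7.3)
pH = 7.6633

7.6633


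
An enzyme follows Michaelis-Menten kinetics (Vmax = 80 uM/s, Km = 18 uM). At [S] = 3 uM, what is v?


v = Vmax * [S] / (Km + [S])
v = 80 * 3 / (18 + 3)
v = 11.4286 uM/s

11.4286 uM/s


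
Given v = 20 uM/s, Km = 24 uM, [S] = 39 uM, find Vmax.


Vmax = v * (Km + [S]) / [S]
Vmax = 20 * (24 + 39) / 39
Vmax = 32.3077 uM/s

32.3077 uM/s


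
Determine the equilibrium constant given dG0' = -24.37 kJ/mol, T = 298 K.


Keq = exp(-dG0 * 1000 / (R * T))
Keq = exp(-(-24.37) * 1000 / (8.314 * 298))
Keq = 18699.3287

18699.3287


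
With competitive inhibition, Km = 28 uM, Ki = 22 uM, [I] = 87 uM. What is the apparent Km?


Km_app = Km * (1 + [I]/Ki)
Km_app = 28 * (1 + 87/22)
Km_app = 138.7273 uM

138.7273 uM


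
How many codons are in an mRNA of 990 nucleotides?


codons = nucleotides / 3
codons = 990 / 3 = 330

330


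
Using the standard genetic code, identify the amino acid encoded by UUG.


Standard genetic code lookup.
Codon UUG -> Leu

Leu


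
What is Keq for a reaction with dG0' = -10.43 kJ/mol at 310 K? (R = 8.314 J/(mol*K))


Keq = exp(-dG0 * 1000 / (R * T))
Keq = exp(-(-10.43) * 1000 / (8.314 * 310))
Keq = 57.2145

57.2145


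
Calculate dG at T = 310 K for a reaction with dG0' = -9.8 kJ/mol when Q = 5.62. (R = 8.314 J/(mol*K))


dG = dG0' + RT * ln(Q) / 1000
dG = -9.8 + 8.314 * 310 * ln(5.62) / 1000
dG = -5.3507 kJ/mol

-5.3507 kJ/mol


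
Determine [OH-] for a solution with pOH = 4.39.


[OH-] = 10^(-pOH)
[OH-] = 10^(-4.39)
[OH-] = 4.074e-05 M

4.074e-05 M


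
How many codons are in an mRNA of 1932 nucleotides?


codons = nucleotides / 3
codons = 1932 / 3 = 644

644


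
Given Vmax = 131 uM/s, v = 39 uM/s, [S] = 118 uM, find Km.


Km = [S] * (Vmax - v) / v
Km = 118 * (131 - 39) / 39
Km = 278.359 uM

278.359 uM


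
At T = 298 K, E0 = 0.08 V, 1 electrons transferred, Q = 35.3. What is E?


E = E0 - (RT/nF) * ln(Q)
E = 0.08 - (8.314 * 298 / (1 * 96485)) * ln(35.3)
E = -0.0115 V

-0.0115 V


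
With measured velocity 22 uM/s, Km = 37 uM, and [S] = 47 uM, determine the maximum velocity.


Vmax = v * (Km + [S]) / [S]
Vmax = 22 * (37 + 47) / 47
Vmax = 39.3191 uM/s

39.3191 uM/s


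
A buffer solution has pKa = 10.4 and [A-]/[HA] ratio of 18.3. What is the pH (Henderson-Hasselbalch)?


pH = pKa + log10([A-]/[HA])
pH = 10.4 + log10(18.3)
pH = 11.6625

11.6625


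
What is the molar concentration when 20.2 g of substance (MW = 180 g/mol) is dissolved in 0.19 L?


C = (mass / MW) / volume
C = (20.2 / 180) / 0.19
C = 0.5906 M

0.5906 M


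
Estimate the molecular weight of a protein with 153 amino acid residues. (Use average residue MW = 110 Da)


MW = n_residues * 110 Da
MW = 153 * 110
MW = 16830 Da

16830 Da


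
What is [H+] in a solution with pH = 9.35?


[H+] = 10^(-pH)
[H+] = 10^(-9.35)
[H+] = 4.467e-10 M

4.467e-10 M


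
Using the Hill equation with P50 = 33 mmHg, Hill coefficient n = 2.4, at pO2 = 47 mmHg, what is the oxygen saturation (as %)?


Y = pO2^n / (P50^n + pO2^n)
Y = 47^2.4 / (33^2.4 + 47^2.4)
Y = 70.03%

70.03%


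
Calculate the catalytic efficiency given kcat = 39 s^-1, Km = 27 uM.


Catalytic efficiency = kcat / Km
= 39 / 27
= 1.4444 uM^-1*s^-1

1.4444 uM^-1*s^-1


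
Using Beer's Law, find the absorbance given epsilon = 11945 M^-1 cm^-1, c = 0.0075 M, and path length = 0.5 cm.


A = epsilon * c * l
A = 11945 * 0.0075 * 0.5
A = 44.7937

44.7937


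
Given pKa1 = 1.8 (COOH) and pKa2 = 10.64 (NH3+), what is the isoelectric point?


pI = (pKa1 + pKa2) / 2
pI = (1.8 + 10.64) / 2
pI = 6.22

6.22


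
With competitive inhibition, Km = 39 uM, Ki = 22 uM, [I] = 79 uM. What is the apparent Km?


Km_app = Km * (1 + [I]/Ki)
Km_app = 39 * (1 + 79/22)
Km_app = 179.0455 uM

179.0455 uM


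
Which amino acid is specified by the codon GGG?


Standard genetic code lookup.
Codon GGG -> Gly

Gly


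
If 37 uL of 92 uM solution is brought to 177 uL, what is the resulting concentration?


C2 = C1 * V1 / V2
C2 = 92 * 37 / 177
C2 = 19.2316 uM

19.2316 uM


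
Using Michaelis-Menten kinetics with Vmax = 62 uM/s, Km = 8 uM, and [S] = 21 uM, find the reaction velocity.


v = Vmax * [S] / (Km + [S])
v = 62 * 21 / (8 + 21)
v = 44.8966 uM/s

44.8966 uM/s


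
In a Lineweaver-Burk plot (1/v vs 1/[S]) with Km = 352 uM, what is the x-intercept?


x-intercept = -1/Km
= -1/352
= -0.0028 1/uM

-0.0028 1/uM


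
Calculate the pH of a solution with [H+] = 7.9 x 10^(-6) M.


pH = -log10([H+])
pH = -log10(7.9 x 10^(-6))
pH = 5.1024

5.1024


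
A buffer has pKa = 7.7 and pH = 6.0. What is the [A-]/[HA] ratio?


[A-]/[HA] = 10^(pH - pKa)
= 10^(6.0 - 7.7)
= 0.02

0.02


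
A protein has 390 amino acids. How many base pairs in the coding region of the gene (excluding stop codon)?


Each amino acid = 1 codon = 3 bp
bp = 390 * 3 = 1170 bp

1170 bp


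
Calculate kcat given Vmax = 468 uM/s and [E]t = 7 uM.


kcat = Vmax / [E]t
kcat = 468 / 7
kcat = 66.8571 s^-1

66.8571 s^-1


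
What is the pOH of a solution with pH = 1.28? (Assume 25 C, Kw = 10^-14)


pOH = 14 - pH
pOH = 14 - 1.28
pOH = 12.72

12.72


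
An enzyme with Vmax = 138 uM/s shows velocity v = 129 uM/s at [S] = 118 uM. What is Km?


Km = [S] * (Vmax - v) / v
Km = 118 * (138 - 129) / 129
Km = 8.2326 uM

8.2326 uM


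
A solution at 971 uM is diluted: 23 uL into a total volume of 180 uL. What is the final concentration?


C2 = C1 * V1 / V2
C2 = 971 * 23 / 180
C2 = 124.0722 uM

124.0722 uM


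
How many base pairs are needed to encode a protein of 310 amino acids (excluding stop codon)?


Each amino acid = 1 codon = 3 bp
bp = 310 * 3 = 930 bp

930 bp


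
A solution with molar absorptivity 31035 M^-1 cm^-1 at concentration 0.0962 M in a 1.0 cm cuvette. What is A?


A = epsilon * c * l
A = 31035 * 0.0962 * 1.0
A = 2985.567

2985.567


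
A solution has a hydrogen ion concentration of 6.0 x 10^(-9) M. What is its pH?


pH = -log10([H+])
pH = -log10(6.0 x 10^(-9))
pH = 8.2218

8.2218


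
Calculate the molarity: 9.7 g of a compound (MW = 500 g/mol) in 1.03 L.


C = (mass / MW) / volume
C = (9.7 / 500) / 1.03
C = 0.0188 M

0.0188 M


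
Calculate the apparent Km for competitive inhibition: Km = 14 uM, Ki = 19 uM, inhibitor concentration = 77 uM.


Km_app = Km * (1 + [I]/Ki)
Km_app = 14 * (1 + 77/19)
Km_app = 70.7368 uM

70.7368 uM


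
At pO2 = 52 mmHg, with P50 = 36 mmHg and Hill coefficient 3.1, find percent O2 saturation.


Y = pO2^n / (P50^n + pO2^n)
Y = 52^3.1 / (36^3.1 + 52^3.1)
Y = 75.77%

75.77%


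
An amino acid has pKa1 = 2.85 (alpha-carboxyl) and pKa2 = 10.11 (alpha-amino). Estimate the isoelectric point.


pI = (pKa1 + pKa2) / 2
pI = (2.85 + 10.11) / 2
pI = 6.48

6.48


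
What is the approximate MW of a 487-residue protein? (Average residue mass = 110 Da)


MW = n_residues * 110 Da
MW = 487 * 110
MW = 53570 Da

53570 Da


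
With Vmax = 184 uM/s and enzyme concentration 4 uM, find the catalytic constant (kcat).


kcat = Vmax / [E]t
kcat = 184 / 4
kcat = 46.0 s^-1

46.0 s^-1


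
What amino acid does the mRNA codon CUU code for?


Standard genetic code lookup.
Codon CUU -> Leu

Leu


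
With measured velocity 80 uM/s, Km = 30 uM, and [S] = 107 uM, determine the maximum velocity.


Vmax = v * (Km + [S]) / [S]
Vmax = 80 * (30 + 107) / 107
Vmax = 102.4299 uM/s

102.4299 uM/s


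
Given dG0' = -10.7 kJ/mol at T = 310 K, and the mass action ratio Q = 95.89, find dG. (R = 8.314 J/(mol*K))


dG = dG0' + RT * ln(Q) / 1000
dG = -10.7 + 8.314 * 310 * ln(95.89) / 1000
dG = 1.0609 kJ/mol

1.0609 kJ/mol


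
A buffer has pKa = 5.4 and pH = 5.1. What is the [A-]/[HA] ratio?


[A-]/[HA] = 10^(pH - pKa)
= 10^(5.1 - 5.4)
= 0.5012

0.5012


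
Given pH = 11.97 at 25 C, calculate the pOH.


pOH = 14 - pH
pOH = 14 - 11.97
pOH = 2.03

2.03


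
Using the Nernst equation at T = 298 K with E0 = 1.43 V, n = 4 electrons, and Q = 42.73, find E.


E = E0 - (RT/nF) * ln(Q)
E = 1.43 - (8.314 * 298 / (4 * 96485)) * ln(42.73)
E = 1.4059 V

1.4059 V


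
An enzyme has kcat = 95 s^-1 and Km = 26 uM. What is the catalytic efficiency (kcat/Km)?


Catalytic efficiency = kcat / Km
= 95 / 26
= 3.6538 uM^-1*s^-1

3.6538 uM^-1*s^-1


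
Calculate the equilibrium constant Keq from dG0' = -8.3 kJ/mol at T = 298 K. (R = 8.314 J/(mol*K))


Keq = exp(-dG0 * 1000 / (R * T))
Keq = exp(-(-8.3) * 1000 / (8.314 * 298))
Keq = 28.5043

28.5043


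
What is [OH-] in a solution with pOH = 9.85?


[OH-] = 10^(-pOH)
[OH-] = 10^(-9.85)
[OH-] = 1.413e-10 M

1.413e-10 M


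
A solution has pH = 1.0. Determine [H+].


[H+] = 10^(-pH)
[H+] = 10^(-1.0)
[H+] = 0.1 M

0.1 M


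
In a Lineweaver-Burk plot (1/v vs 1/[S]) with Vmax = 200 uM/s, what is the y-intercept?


y-intercept = 1/Vmax
= 1/200
= 0.005 s/uM

0.005 s/uM


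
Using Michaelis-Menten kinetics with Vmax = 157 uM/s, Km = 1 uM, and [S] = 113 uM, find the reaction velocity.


v = Vmax * [S] / (Km + [S])
v = 157 * 113 / (1 + 113)
v = 155.6228 uM/s

155.6228 uM/s


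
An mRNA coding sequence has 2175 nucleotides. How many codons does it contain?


codons = nucleotides / 3
codons = 2175 / 3 = 725

725


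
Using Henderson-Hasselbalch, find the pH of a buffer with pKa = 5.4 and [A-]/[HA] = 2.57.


pH = pKa + log10([A-]/[HA])
pH = 5.4 + log10(2.57)
pH = 5.8099

5.8099


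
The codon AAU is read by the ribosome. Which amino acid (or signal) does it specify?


Standard genetic code lookup.
Codon AAU -> Asn

Asn


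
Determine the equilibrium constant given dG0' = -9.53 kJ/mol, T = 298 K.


Keq = exp(-dG0 * 1000 / (R * T))
Keq = exp(-(-9.53) * 1000 / (8.314 * 298))
Keq = 46.8292

46.8292


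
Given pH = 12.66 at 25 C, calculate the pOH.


pOH = 14 - pH
pOH = 14 - 12.66
pOH = 1.34

1.34


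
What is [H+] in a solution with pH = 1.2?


[H+] = 10^(-pH)
[H+] = 10^(-1.2)
[H+] = 0.0631 M

0.0631 M


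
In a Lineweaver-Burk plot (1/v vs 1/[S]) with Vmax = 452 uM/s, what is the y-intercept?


y-intercept = 1/Vmax
= 1/452
= 0.0022 s/uM

0.0022 s/uM


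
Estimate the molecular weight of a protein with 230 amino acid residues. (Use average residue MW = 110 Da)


MW = n_residues * 110 Da
MW = 230 * 110
MW = 25300 Da

25300 Da


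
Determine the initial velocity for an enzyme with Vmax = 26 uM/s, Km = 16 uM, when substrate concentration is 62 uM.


v = Vmax * [S] / (Km + [S])
v = 26 * 62 / (16 + 62)
v = 20.6667 uM/s

20.6667 uM/s


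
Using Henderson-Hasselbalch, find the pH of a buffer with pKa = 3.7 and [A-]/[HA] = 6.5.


pH = pKa + log10([A-]/[HA])
pH = 3.7 + log10(6.5)
pH = 4.5129

4.5129


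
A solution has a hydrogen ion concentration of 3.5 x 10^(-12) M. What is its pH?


pH = -log10([H+])
pH = -log10(3.5 x 10^(-12))
pH = 11.4559

11.4559


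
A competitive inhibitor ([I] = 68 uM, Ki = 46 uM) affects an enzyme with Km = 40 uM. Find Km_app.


Km_app = Km * (1 + [I]/Ki)
Km_app = 40 * (1 + 68/46)
Km_app = 99.1304 uM

99.1304 uM


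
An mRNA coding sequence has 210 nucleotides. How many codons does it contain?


codons = nucleotides / 3
codons = 210 / 3 = 70

70


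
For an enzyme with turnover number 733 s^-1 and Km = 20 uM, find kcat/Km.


Catalytic efficiency = kcat / Km
= 733 / 20
= 36.65 uM^-1*s^-1

36.65 uM^-1*s^-1


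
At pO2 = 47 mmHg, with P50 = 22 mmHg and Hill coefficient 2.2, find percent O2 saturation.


Y = pO2^n / (P50^n + pO2^n)
Y = 47^2.2 / (22^2.2 + 47^2.2)
Y = 84.16%

84.16%


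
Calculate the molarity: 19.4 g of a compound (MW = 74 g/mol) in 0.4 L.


C = (mass / MW) / volume
C = (19.4 / 74) / 0.4
C = 0.6554 M

0.6554 M


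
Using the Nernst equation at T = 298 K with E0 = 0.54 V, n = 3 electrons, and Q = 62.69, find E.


E = E0 - (RT/nF) * ln(Q)
E = 0.54 - (8.314 * 298 / (3 * 96485)) * ln(62.69)
E = 0.5046 V

0.5046 V


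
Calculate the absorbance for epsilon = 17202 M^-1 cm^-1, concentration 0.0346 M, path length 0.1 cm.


A = epsilon * c * l
A = 17202 * 0.0346 * 0.1
A = 59.5189

59.5189


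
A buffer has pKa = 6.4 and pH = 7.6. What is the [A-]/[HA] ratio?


[A-]/[HA] = 10^(pH - pKa)
= 10^(7.6 - 6.4)
= 15.8489

15.8489


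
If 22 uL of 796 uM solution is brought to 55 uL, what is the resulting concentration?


C2 = C1 * V1 / V2
C2 = 796 * 22 / 55
C2 = 318.4 uM

318.4 uM


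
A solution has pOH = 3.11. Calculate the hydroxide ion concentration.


[OH-] = 10^(-pOH)
[OH-] = 10^(-3.11)
[OH-] = 7.762e-04 M

7.762e-04 M


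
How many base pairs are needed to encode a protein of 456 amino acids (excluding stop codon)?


Each amino acid = 1 codon = 3 bp
bp = 456 * 3 = 1368 bp

1368 bp
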